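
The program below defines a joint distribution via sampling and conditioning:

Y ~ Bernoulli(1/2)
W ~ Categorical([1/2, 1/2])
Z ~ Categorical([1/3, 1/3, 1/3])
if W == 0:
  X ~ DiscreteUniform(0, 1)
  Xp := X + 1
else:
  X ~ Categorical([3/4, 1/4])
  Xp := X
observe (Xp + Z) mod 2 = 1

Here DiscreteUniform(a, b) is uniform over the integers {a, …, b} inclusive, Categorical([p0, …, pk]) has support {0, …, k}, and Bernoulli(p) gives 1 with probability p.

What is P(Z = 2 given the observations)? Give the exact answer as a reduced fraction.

Enumerate traces; 12 have nonzero weight after conditioning:
  (Y=0, W=0, Z=0, X=0) weight 1/24
  (Y=0, W=0, Z=1, X=1) weight 1/24
  (Y=0, W=0, Z=2, X=0) weight 1/24
  (Y=0, W=1, Z=0, X=1) weight 1/48
  (Y=0, W=1, Z=1, X=0) weight 1/16
  (Y=0, W=1, Z=2, X=1) weight 1/48
  (Y=1, W=0, Z=0, X=0) weight 1/24
  (Y=1, W=0, Z=1, X=1) weight 1/24
  … 4 more
Group by Z:
  weight(Z=0) = 1/8
  weight(Z=1) = 5/24
  weight(Z=2) = 1/8
Total weight = 1/8 + 5/24 + 1/8 = 11/24
P(Z=0 | obs) = 1/8 / 11/24 = 3/11
P(Z=1 | obs) = 5/24 / 11/24 = 5/11
P(Z=2 | obs) = 1/8 / 11/24 = 3/11

P(Z = 2 | obs) = 3/11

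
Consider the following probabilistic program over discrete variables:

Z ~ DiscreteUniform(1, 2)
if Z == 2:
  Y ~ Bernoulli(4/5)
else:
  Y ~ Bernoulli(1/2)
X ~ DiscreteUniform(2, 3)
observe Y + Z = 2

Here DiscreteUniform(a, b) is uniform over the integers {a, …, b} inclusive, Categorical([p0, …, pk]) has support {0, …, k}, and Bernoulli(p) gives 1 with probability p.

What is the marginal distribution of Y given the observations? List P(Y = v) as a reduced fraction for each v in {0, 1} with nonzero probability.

Enumerate traces; 4 have nonzero weight after conditioning:
  (Z=1, Y=1, X=2) weight 1/8
  (Z=1, Y=1, X=3) weight 1/8
  (Z=2, Y=0, X=2) weight 1/20
  (Z=2, Y=0, X=3) weight 1/20
Group by Y:
  weight(Y=0) = 1/10
  weight(Y=1) = 1/4
Total weight = 1/10 + 1/4 = 7/20
P(Y=0 | obs) = 1/10 / 7/20 = 2/7
P(Y=1 | obs) = 1/4 / 7/20 = 5/7

P(Y=0) = 2/7, P(Y=1) = 5/7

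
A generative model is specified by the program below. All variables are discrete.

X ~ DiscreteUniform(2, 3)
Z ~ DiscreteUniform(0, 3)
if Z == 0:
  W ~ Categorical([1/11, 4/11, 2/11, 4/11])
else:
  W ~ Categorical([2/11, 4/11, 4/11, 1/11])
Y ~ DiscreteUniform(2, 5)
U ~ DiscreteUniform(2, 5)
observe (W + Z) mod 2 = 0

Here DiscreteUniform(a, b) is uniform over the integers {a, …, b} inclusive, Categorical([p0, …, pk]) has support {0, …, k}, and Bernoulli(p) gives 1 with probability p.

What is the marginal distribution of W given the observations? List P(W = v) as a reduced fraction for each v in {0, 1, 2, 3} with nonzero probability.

Enumerate traces; 256 have nonzero weight after conditioning:
  (X=2, Z=0, W=0, Y=2, U=2) weight 1/1408
  (X=2, Z=0, W=0, Y=2, U=3) weight 1/1408
  (X=2, Z=0, W=0, Y=2, U=4) weight 1/1408
  (X=2, Z=0, W=0, Y=2, U=5) weight 1/1408
  (X=2, Z=0, W=0, Y=3, U=2) weight 1/1408
  (X=2, Z=0, W=0, Y=3, U=3) weight 1/1408
  (X=2, Z=0, W=0, Y=3, U=4) weight 1/1408
  (X=2, Z=0, W=0, Y=3, U=5) weight 1/1408
  (X=2, Z=0, W=2, Y=2, U=2) weight 1/704
  (X=2, Z=1, W=1, Y=2, U=2) weight 1/352
  … 246 more
Group by W:
  weight(W=0) = 3/44
  weight(W=1) = 2/11
  weight(W=2) = 3/22
  weight(W=3) = 1/22
Total weight = 3/44 + 2/11 + 3/22 + 1/22 = 19/44
P(W=0 | obs) = 3/44 / 19/44 = 3/19
P(W=1 | obs) = 2/11 / 19/44 = 8/19
P(W=2 | obs) = 3/22 / 19/44 = 6/19
P(W=3 | obs) = 1/22 / 19/44 = 2/19

P(W=0) = 3/19, P(W=1) = 8/19, P(W=2) = 6/19, P(W=3) = 2/19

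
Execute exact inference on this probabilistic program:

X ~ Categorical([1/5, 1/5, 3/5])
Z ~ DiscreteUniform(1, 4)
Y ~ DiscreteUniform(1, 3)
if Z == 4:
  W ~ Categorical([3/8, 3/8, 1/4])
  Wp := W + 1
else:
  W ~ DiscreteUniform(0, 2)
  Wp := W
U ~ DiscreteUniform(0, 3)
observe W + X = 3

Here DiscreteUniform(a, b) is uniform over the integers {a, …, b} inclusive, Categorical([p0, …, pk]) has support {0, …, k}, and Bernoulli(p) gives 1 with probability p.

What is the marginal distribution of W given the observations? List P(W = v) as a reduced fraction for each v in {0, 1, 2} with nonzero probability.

Enumerate traces; 96 have nonzero weight after conditioning:
  (X=1, Z=1, Y=1, W=2, U=0) weight 1/720
  (X=1, Z=1, Y=1, W=2, U=1) weight 1/720
  (X=1, Z=1, Y=1, W=2, U=2) weight 1/720
  (X=1, Z=1, Y=1, W=2, U=3) weight 1/720
  (X=1, Z=1, Y=2, W=2, U=0) weight 1/720
  (X=1, Z=1, Y=2, W=2, U=1) weight 1/720
  (X=1, Z=1, Y=2, W=2, U=2) weight 1/720
  (X=1, Z=1, Y=2, W=2, U=3) weight 1/720
  (X=2, Z=1, Y=1, W=1, U=0) weight 1/240
  … 87 more
Group by W:
  weight(W=1) = 33/160
  weight(W=2) = 1/16
Total weight = 33/160 + 1/16 = 43/160
P(W=1 | obs) = 33/160 / 43/160 = 33/43
P(W=2 | obs) = 1/16 / 43/160 = 10/43

P(W=1) = 33/43, P(W=2) = 10/43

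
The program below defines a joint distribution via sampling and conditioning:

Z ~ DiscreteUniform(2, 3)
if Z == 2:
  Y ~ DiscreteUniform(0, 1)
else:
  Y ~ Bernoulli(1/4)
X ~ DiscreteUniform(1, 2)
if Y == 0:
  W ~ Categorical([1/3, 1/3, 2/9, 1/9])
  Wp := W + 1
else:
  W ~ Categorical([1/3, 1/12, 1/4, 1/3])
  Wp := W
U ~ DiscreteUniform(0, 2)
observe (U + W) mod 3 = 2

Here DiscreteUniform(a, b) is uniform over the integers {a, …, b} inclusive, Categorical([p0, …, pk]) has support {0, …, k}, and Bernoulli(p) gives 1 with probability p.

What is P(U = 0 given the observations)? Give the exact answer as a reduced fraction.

Enumerate traces; 32 have nonzero weight after conditioning:
  (Z=2, Y=0, X=1, W=0, U=2) weight 1/72
  (Z=2, Y=0, X=1, W=1, U=1) weight 1/72
  (Z=2, Y=0, X=1, W=2, U=0) weight 1/108
  (Z=2, Y=0, X=1, W=3, U=2) weight 1/216
  (Z=2, Y=0, X=2, W=0, U=2) weight 1/72
  (Z=2, Y=0, X=2, W=1, U=1) weight 1/72
  (Z=2, Y=0, X=2, W=2, U=0) weight 1/108
  (Z=2, Y=0, X=2, W=3, U=2) weight 1/216
  … 24 more
Group by U:
  weight(U=0) = 67/864
  weight(U=1) = 23/288
  weight(U=2) = 19/108
Total weight = 67/864 + 23/288 + 19/108 = 1/3
P(U=0 | obs) = 67/864 / 1/3 = 67/288
P(U=1 | obs) = 23/288 / 1/3 = 23/96
P(U=2 | obs) = 19/108 / 1/3 = 19/36

P(U = 0 | obs) = 67/288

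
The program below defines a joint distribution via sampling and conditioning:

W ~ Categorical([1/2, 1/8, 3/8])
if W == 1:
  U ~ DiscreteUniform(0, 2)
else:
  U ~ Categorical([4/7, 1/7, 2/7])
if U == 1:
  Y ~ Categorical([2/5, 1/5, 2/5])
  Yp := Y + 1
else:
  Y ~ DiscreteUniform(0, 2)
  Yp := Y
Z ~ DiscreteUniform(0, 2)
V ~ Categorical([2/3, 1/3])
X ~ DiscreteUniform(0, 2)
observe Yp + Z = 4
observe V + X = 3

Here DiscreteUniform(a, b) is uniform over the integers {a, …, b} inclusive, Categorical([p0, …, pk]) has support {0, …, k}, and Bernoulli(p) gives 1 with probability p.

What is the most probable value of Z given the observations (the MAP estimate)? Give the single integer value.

argmax_v P(Z = v | obs) = 2

Enumerate traces; 12 have nonzero weight after conditioning:
  (W=0, U=0, Y=2, Z=2, V=1, X=2) weight 2/567
  (W=0, U=1, Y=1, Z=2, V=1, X=2) weight 1/1890
  (W=0, U=1, Y=2, Z=1, V=1, X=2) weight 1/945
  (W=0, U=2, Y=2, Z=2, V=1, X=2) weight 1/567
  (W=1, U=0, Y=2, Z=2, V=1, X=2) weight 1/1944
  (W=1, U=1, Y=1, Z=2, V=1, X=2) weight 1/3240
  (W=1, U=1, Y=2, Z=1, V=1, X=2) weight 1/1620
  (W=1, U=2, Y=2, Z=2, V=1, X=2) weight 1/1944
  … 4 more
Group by Z:
  weight(Z=1) = 1/405
  weight(Z=2) = 14/1215
Total weight = 1/405 + 14/1215 = 17/1215
P(Z=1 | obs) = 1/405 / 17/1215 = 3/17
P(Z=2 | obs) = 14/1215 / 17/1215 = 14/17
argmax = 2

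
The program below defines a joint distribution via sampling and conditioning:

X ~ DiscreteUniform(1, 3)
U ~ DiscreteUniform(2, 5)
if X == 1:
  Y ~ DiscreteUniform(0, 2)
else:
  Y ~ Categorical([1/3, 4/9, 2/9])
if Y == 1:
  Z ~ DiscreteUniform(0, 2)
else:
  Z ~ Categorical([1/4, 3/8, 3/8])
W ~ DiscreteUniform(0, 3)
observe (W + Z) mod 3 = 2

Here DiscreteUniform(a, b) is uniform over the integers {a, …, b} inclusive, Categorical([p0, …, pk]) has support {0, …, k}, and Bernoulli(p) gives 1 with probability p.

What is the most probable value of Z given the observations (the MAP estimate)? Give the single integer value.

argmax_v P(Z = v | obs) = 2

Enumerate traces; 144 have nonzero weight after conditioning:
  (X=1, U=2, Y=0, Z=0, W=2) weight 1/576
  (X=1, U=2, Y=0, Z=1, W=1) weight 1/384
  (X=1, U=2, Y=0, Z=2, W=0) weight 1/384
  (X=1, U=2, Y=0, Z=2, W=3) weight 1/384
  (X=1, U=2, Y=1, Z=0, W=2) weight 1/432
  (X=1, U=2, Y=1, Z=1, W=1) weight 1/432
  (X=1, U=2, Y=1, Z=2, W=0) weight 1/432
  (X=1, U=2, Y=1, Z=2, W=3) weight 1/432
  … 136 more
Group by Z:
  weight(Z=0) = 23/324
  weight(Z=1) = 29/324
  weight(Z=2) = 29/162
Total weight = 23/324 + 29/324 + 29/162 = 55/162
P(Z=0 | obs) = 23/324 / 55/162 = 23/110
P(Z=1 | obs) = 29/324 / 55/162 = 29/110
P(Z=2 | obs) = 29/162 / 55/162 = 29/55
argmax = 2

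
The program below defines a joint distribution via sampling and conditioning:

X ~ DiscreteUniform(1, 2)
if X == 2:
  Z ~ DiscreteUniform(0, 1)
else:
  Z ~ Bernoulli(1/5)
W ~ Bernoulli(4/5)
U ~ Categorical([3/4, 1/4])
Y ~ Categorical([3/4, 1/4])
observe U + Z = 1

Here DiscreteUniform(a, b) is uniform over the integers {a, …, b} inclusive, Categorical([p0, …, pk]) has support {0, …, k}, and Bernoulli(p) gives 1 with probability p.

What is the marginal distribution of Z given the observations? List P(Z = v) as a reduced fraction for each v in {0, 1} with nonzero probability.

Enumerate traces; 16 have nonzero weight after conditioning:
  (X=1, Z=0, W=0, U=1, Y=0) weight 3/200
  (X=1, Z=0, W=0, U=1, Y=1) weight 1/200
  (X=1, Z=0, W=1, U=1, Y=0) weight 3/50
  (X=1, Z=0, W=1, U=1, Y=1) weight 1/50
  (X=1, Z=1, W=0, U=0, Y=0) weight 9/800
  (X=1, Z=1, W=0, U=0, Y=1) weight 3/800
  (X=1, Z=1, W=1, U=0, Y=0) weight 9/200
  (X=1, Z=1, W=1, U=0, Y=1) weight 3/200
  … 8 more
Group by Z:
  weight(Z=0) = 13/80
  weight(Z=1) = 21/80
Total weight = 13/80 + 21/80 = 17/40
P(Z=0 | obs) = 13/80 / 17/40 = 13/34
P(Z=1 | obs) = 21/80 / 17/40 = 21/34

P(Z=0) = 13/34, P(Z=1) = 21/34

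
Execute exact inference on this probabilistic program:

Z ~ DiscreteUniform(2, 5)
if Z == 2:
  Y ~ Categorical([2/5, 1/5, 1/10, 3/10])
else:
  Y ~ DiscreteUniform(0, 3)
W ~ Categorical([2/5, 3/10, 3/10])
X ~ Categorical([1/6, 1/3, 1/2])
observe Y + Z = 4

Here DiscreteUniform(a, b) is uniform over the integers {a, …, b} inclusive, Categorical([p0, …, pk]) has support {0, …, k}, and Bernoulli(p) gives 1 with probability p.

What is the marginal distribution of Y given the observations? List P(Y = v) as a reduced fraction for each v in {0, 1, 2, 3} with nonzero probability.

Enumerate traces; 27 have nonzero weight after conditioning:
  (Z=2, Y=2, W=0, X=0) weight 1/600
  (Z=2, Y=2, W=0, X=1) weight 1/300
  (Z=2, Y=2, W=0, X=2) weight 1/200
  (Z=2, Y=2, W=1, X=0) weight 1/800
  (Z=2, Y=2, W=1, X=1) weight 1/400
  (Z=2, Y=2, W=1, X=2) weight 3/800
  (Z=2, Y=2, W=2, X=0) weight 1/800
  (Z=2, Y=2, W=2, X=1) weight 1/400
  (Z=3, Y=1, W=0, X=0) weight 1/240
  (Z=4, Y=0, W=0, X=0) weight 1/240
  … 17 more
Group by Y:
  weight(Y=0) = 1/16
  weight(Y=1) = 1/16
  weight(Y=2) = 1/40
Total weight = 1/16 + 1/16 + 1/40 = 3/20
P(Y=0 | obs) = 1/16 / 3/20 = 5/12
P(Y=1 | obs) = 1/16 / 3/20 = 5/12
P(Y=2 | obs) = 1/40 / 3/20 = 1/6

P(Y=0) = 5/12, P(Y=1) = 5/12, P(Y=2) = 1/6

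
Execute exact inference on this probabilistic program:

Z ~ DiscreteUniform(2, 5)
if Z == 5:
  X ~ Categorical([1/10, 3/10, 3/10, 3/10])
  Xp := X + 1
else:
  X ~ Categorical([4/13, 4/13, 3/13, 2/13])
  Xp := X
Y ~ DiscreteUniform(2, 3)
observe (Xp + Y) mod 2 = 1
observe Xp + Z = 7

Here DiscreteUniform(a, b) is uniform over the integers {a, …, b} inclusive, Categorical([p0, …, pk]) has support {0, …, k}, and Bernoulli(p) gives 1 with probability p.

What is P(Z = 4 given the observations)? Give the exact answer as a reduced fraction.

P(Z = 4 | obs) = 20/59

Enumerate traces; 2 have nonzero weight after conditioning:
  (Z=4, X=3, Y=2) weight 1/52
  (Z=5, X=1, Y=3) weight 3/80
Group by Z:
  weight(Z=4) = 1/52
  weight(Z=5) = 3/80
Total weight = 1/52 + 3/80 = 59/1040
P(Z=4 | obs) = 1/52 / 59/1040 = 20/59
P(Z=5 | obs) = 3/80 / 59/1040 = 39/59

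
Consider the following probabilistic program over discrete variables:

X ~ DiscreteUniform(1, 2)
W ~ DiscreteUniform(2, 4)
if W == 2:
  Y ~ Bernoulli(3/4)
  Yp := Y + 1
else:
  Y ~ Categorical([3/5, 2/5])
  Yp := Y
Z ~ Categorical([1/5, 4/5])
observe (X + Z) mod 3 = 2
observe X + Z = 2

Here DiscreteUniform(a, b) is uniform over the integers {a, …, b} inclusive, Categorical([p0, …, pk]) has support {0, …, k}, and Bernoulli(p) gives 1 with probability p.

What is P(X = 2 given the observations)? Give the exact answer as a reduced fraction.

P(X = 2 | obs) = 1/5

Enumerate traces; 12 have nonzero weight after conditioning:
  (X=1, W=2, Y=0, Z=1) weight 1/30
  (X=1, W=2, Y=1, Z=1) weight 1/10
  (X=1, W=3, Y=0, Z=1) weight 2/25
  (X=1, W=3, Y=1, Z=1) weight 4/75
  (X=1, W=4, Y=0, Z=1) weight 2/25
  (X=1, W=4, Y=1, Z=1) weight 4/75
  (X=2, W=2, Y=0, Z=0) weight 1/120
  (X=2, W=2, Y=1, Z=0) weight 1/40
  … 4 more
Group by X:
  weight(X=1) = 2/5
  weight(X=2) = 1/10
Total weight = 2/5 + 1/10 = 1/2
P(X=1 | obs) = 2/5 / 1/2 = 4/5
P(X=2 | obs) = 1/10 / 1/2 = 1/5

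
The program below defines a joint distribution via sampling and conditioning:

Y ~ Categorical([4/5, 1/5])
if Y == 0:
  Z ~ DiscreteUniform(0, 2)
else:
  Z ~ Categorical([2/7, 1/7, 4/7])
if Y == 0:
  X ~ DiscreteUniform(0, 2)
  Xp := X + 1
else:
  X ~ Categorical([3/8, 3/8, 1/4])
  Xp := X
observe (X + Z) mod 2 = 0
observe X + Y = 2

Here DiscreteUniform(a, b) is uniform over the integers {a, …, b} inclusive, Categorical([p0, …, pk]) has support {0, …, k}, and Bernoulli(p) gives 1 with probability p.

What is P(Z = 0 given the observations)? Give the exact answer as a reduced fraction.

P(Z = 0 | obs) = 224/475

Enumerate traces; 3 have nonzero weight after conditioning:
  (Y=0, Z=0, X=2) weight 4/45
  (Y=0, Z=2, X=2) weight 4/45
  (Y=1, Z=1, X=1) weight 3/280
Group by Z:
  weight(Z=0) = 4/45
  weight(Z=1) = 3/280
  weight(Z=2) = 4/45
Total weight = 4/45 + 3/280 + 4/45 = 95/504
P(Z=0 | obs) = 4/45 / 95/504 = 224/475
P(Z=1 | obs) = 3/280 / 95/504 = 27/475
P(Z=2 | obs) = 4/45 / 95/504 = 224/475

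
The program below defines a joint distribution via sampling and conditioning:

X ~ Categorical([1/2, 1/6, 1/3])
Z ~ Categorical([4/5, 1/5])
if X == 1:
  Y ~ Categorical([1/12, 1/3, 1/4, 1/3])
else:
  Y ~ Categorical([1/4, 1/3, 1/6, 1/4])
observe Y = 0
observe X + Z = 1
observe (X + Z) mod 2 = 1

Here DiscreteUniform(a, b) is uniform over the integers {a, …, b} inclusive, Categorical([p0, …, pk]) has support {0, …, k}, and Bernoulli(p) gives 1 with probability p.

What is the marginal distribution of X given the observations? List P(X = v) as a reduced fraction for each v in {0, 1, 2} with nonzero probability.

P(X=0) = 9/13, P(X=1) = 4/13

Enumerate traces; 2 have nonzero weight after conditioning:
  (X=0, Z=1, Y=0) weight 1/40
  (X=1, Z=0, Y=0) weight 1/90
Group by X:
  weight(X=0) = 1/40
  weight(X=1) = 1/90
Total weight = 1/40 + 1/90 = 13/360
P(X=0 | obs) = 1/40 / 13/360 = 9/13
P(X=1 | obs) = 1/90 / 13/360 = 4/13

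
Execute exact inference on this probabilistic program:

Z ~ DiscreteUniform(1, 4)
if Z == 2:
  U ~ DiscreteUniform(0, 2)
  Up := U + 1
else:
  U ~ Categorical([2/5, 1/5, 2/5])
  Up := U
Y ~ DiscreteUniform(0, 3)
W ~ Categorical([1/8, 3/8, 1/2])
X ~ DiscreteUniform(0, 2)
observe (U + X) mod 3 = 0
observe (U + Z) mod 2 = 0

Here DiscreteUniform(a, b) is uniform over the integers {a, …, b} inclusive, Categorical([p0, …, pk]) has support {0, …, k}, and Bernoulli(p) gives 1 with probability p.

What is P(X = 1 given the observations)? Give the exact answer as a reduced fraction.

P(X = 1 | obs) = 11/28

Enumerate traces; 72 have nonzero weight after conditioning:
  (Z=1, U=1, Y=0, W=0, X=2) weight 1/1920
  (Z=1, U=1, Y=0, W=1, X=2) weight 1/640
  (Z=1, U=1, Y=0, W=2, X=2) weight 1/480
  (Z=1, U=1, Y=1, W=0, X=2) weight 1/1920
  (Z=1, U=1, Y=1, W=1, X=2) weight 1/640
  (Z=1, U=1, Y=1, W=2, X=2) weight 1/480
  (Z=1, U=1, Y=2, W=0, X=2) weight 1/1920
  (Z=1, U=1, Y=2, W=1, X=2) weight 1/640
  (Z=2, U=0, Y=0, W=0, X=0) weight 1/1152
  (Z=2, U=2, Y=0, W=0, X=1) weight 1/1152
  … 62 more
Group by X:
  weight(X=0) = 11/180
  weight(X=1) = 11/180
  weight(X=2) = 1/30
Total weight = 11/180 + 11/180 + 1/30 = 7/45
P(X=0 | obs) = 11/180 / 7/45 = 11/28
P(X=1 | obs) = 11/180 / 7/45 = 11/28
P(X=2 | obs) = 1/30 / 7/45 = 3/14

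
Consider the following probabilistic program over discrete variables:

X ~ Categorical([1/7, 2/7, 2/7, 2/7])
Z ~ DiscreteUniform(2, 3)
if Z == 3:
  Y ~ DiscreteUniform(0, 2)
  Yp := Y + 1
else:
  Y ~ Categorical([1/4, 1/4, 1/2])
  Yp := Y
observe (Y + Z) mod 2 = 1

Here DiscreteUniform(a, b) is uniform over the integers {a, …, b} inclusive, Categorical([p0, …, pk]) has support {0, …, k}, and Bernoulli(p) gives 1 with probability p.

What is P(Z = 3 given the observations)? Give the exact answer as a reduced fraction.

Enumerate traces; 12 have nonzero weight after conditioning:
  (X=0, Z=2, Y=1) weight 1/56
  (X=0, Z=3, Y=0) weight 1/42
  (X=0, Z=3, Y=2) weight 1/42
  (X=1, Z=2, Y=1) weight 1/28
  (X=1, Z=3, Y=0) weight 1/21
  (X=1, Z=3, Y=2) weight 1/21
  (X=2, Z=2, Y=1) weight 1/28
  (X=2, Z=3, Y=0) weight 1/21
  … 4 more
Group by Z:
  weight(Z=2) = 1/8
  weight(Z=3) = 1/3
Total weight = 1/8 + 1/3 = 11/24
P(Z=2 | obs) = 1/8 / 11/24 = 3/11
P(Z=3 | obs) = 1/3 / 11/24 = 8/11

P(Z = 3 | obs) = 8/11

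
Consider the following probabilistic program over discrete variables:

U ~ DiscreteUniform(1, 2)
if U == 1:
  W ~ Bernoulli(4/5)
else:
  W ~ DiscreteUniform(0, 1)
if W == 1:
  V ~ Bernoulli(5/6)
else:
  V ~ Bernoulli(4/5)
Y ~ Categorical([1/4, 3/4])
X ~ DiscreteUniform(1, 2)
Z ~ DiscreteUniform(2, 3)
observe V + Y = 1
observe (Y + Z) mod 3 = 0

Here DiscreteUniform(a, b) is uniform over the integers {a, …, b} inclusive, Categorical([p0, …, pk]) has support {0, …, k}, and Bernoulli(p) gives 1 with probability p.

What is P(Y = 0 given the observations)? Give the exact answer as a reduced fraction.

Enumerate traces; 16 have nonzero weight after conditioning:
  (U=1, W=0, V=0, Y=1, X=1, Z=2) weight 3/800
  (U=1, W=0, V=0, Y=1, X=2, Z=2) weight 3/800
  (U=1, W=0, V=1, Y=0, X=1, Z=3) weight 1/200
  (U=1, W=0, V=1, Y=0, X=2, Z=3) weight 1/200
  (U=1, W=1, V=0, Y=1, X=1, Z=2) weight 1/80
  (U=1, W=1, V=0, Y=1, X=2, Z=2) weight 1/80
  (U=1, W=1, V=1, Y=0, X=1, Z=3) weight 1/48
  (U=1, W=1, V=1, Y=0, X=2, Z=3) weight 1/48
  … 8 more
Group by Y:
  weight(Y=0) = 493/4800
  weight(Y=1) = 107/1600
Total weight = 493/4800 + 107/1600 = 407/2400
P(Y=0 | obs) = 493/4800 / 407/2400 = 493/814
P(Y=1 | obs) = 107/1600 / 407/2400 = 321/814

P(Y = 0 | obs) = 493/814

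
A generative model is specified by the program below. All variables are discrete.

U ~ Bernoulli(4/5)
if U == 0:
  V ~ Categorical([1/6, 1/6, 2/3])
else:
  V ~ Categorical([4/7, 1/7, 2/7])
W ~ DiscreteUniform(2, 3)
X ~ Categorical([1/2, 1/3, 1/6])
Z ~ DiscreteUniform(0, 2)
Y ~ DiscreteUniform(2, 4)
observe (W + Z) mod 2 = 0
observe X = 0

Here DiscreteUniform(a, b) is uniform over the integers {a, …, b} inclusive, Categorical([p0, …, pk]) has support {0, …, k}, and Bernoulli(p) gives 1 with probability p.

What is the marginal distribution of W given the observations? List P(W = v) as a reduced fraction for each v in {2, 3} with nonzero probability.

P(W=2) = 2/3, P(W=3) = 1/3

Enumerate traces; 54 have nonzero weight after conditioning:
  (U=0, V=0, W=2, X=0, Z=0, Y=2) weight 1/1080
  (U=0, V=0, W=2, X=0, Z=0, Y=3) weight 1/1080
  (U=0, V=0, W=2, X=0, Z=0, Y=4) weight 1/1080
  (U=0, V=0, W=2, X=0, Z=2, Y=2) weight 1/1080
  (U=0, V=0, W=2, X=0, Z=2, Y=3) weight 1/1080
  (U=0, V=0, W=2, X=0, Z=2, Y=4) weight 1/1080
  (U=0, V=0, W=3, X=0, Z=1, Y=2) weight 1/1080
  (U=0, V=0, W=3, X=0, Z=1, Y=3) weight 1/1080
  … 46 more
Group by W:
  weight(W=2) = 1/6
  weight(W=3) = 1/12
Total weight = 1/6 + 1/12 = 1/4
P(W=2 | obs) = 1/6 / 1/4 = 2/3
P(W=3 | obs) = 1/12 / 1/4 = 1/3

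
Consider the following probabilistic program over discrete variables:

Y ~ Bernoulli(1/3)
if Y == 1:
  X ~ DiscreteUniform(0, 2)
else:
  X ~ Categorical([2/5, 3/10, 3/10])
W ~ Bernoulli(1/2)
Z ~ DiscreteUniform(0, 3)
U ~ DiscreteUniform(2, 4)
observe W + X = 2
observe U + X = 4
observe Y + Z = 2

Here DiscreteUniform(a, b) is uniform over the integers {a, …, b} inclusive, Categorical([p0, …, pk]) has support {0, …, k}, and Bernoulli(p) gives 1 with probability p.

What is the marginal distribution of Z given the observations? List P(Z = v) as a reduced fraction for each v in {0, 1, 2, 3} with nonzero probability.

Enumerate traces; 4 have nonzero weight after conditioning:
  (Y=0, X=1, W=1, Z=2, U=3) weight 1/120
  (Y=0, X=2, W=0, Z=2, U=2) weight 1/120
  (Y=1, X=1, W=1, Z=1, U=3) weight 1/216
  (Y=1, X=2, W=0, Z=1, U=2) weight 1/216
Group by Z:
  weight(Z=1) = 1/108
  weight(Z=2) = 1/60
Total weight = 1/108 + 1/60 = 7/270
P(Z=1 | obs) = 1/108 / 7/270 = 5/14
P(Z=2 | obs) = 1/60 / 7/270 = 9/14

P(Z=1) = 5/14, P(Z=2) = 9/14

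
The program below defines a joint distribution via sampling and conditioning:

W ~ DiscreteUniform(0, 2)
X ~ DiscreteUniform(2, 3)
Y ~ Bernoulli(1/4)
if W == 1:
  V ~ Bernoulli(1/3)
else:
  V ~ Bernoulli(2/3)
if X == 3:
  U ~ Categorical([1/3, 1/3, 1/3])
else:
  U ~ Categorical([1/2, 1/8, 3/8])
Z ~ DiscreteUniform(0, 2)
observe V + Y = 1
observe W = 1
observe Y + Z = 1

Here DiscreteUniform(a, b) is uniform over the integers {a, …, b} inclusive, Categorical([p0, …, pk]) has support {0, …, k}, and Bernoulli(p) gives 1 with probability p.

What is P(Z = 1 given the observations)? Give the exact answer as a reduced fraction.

P(Z = 1 | obs) = 3/5

Enumerate traces; 12 have nonzero weight after conditioning:
  (W=1, X=2, Y=0, V=1, U=0, Z=1) weight 1/144
  (W=1, X=2, Y=0, V=1, U=1, Z=1) weight 1/576
  (W=1, X=2, Y=0, V=1, U=2, Z=1) weight 1/192
  (W=1, X=2, Y=1, V=0, U=0, Z=0) weight 1/216
  (W=1, X=2, Y=1, V=0, U=1, Z=0) weight 1/864
  (W=1, X=2, Y=1, V=0, U=2, Z=0) weight 1/288
  (W=1, X=3, Y=0, V=1, U=0, Z=1) weight 1/216
  (W=1, X=3, Y=0, V=1, U=1, Z=1) weight 1/216
  … 4 more
Group by Z:
  weight(Z=0) = 1/54
  weight(Z=1) = 1/36
Total weight = 1/54 + 1/36 = 5/108
P(Z=0 | obs) = 1/54 / 5/108 = 2/5
P(Z=1 | obs) = 1/36 / 5/108 = 3/5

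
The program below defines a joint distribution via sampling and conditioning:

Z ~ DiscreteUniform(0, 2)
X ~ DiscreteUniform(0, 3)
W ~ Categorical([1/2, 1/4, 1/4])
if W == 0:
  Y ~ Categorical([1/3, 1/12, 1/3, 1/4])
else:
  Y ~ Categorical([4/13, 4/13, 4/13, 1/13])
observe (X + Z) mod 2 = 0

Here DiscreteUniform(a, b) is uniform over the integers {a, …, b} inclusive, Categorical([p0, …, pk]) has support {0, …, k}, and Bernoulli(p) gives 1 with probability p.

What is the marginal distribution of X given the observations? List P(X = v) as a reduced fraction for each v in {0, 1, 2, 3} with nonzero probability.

P(X=0) = 1/3, P(X=1) = 1/6, P(X=2) = 1/3, P(X=3) = 1/6

Enumerate traces; 72 have nonzero weight after conditioning:
  (Z=0, X=0, W=0, Y=0) weight 1/72
  (Z=0, X=0, W=0, Y=1) weight 1/288
  (Z=0, X=0, W=0, Y=2) weight 1/72
  (Z=0, X=0, W=0, Y=3) weight 1/96
  (Z=0, X=0, W=1, Y=0) weight 1/156
  (Z=0, X=0, W=1, Y=1) weight 1/156
  (Z=0, X=0, W=1, Y=2) weight 1/156
  (Z=0, X=0, W=1, Y=3) weight 1/624
  (Z=0, X=2, W=0, Y=0) weight 1/72
  (Z=1, X=1, W=0, Y=0) weight 1/72
  … 62 more
Group by X:
  weight(X=0) = 1/6
  weight(X=1) = 1/12
  weight(X=2) = 1/6
  weight(X=3) = 1/12
Total weight = 1/6 + 1/12 + 1/6 + 1/12 = 1/2
P(X=0 | obs) = 1/6 / 1/2 = 1/3
P(X=1 | obs) = 1/12 / 1/2 = 1/6
P(X=2 | obs) = 1/6 / 1/2 = 1/3
P(X=3 | obs) = 1/12 / 1/2 = 1/6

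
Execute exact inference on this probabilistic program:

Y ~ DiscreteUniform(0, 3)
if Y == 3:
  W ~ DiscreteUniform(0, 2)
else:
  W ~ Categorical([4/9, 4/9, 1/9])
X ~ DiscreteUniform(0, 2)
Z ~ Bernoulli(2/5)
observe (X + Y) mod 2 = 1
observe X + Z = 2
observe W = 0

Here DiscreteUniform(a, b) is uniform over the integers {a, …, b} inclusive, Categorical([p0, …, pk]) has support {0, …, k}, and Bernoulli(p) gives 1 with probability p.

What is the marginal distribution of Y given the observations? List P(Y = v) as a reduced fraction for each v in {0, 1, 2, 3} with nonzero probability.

P(Y=0) = 8/37, P(Y=1) = 12/37, P(Y=2) = 8/37, P(Y=3) = 9/37

Enumerate traces; 4 have nonzero weight after conditioning:
  (Y=0, W=0, X=1, Z=1) weight 2/135
  (Y=1, W=0, X=2, Z=0) weight 1/45
  (Y=2, W=0, X=1, Z=1) weight 2/135
  (Y=3, W=0, X=2, Z=0) weight 1/60
Group by Y:
  weight(Y=0) = 2/135
  weight(Y=1) = 1/45
  weight(Y=2) = 2/135
  weight(Y=3) = 1/60
Total weight = 2/135 + 1/45 + 2/135 + 1/60 = 37/540
P(Y=0 | obs) = 2/135 / 37/540 = 8/37
P(Y=1 | obs) = 1/45 / 37/540 = 12/37
P(Y=2 | obs) = 2/135 / 37/540 = 8/37
P(Y=3 | obs) = 1/60 / 37/540 = 9/37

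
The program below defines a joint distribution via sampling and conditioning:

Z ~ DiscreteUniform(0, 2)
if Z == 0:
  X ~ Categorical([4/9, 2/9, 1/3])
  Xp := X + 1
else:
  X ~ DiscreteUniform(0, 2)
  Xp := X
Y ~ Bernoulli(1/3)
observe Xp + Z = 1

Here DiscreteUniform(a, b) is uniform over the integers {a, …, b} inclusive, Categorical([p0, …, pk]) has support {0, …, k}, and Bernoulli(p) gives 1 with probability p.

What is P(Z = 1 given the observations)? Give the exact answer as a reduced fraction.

Enumerate traces; 4 have nonzero weight after conditioning:
  (Z=0, X=0, Y=0) weight 8/81
  (Z=0, X=0, Y=1) weight 4/81
  (Z=1, X=0, Y=0) weight 2/27
  (Z=1, X=0, Y=1) weight 1/27
Group by Z:
  weight(Z=0) = 4/27
  weight(Z=1) = 1/9
Total weight = 4/27 + 1/9 = 7/27
P(Z=0 | obs) = 4/27 / 7/27 = 4/7
P(Z=1 | obs) = 1/9 / 7/27 = 3/7

P(Z = 1 | obs) = 3/7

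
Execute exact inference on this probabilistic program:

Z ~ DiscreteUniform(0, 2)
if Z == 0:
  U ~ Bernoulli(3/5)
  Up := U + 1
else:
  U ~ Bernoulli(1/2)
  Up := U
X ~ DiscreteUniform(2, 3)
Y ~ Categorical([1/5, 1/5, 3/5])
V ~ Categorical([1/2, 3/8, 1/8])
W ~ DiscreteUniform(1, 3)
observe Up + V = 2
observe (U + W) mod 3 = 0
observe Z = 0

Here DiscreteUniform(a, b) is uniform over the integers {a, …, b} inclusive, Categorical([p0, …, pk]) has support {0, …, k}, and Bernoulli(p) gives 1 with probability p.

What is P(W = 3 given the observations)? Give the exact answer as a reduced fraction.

Enumerate traces; 12 have nonzero weight after conditioning:
  (Z=0, U=0, X=2, Y=0, V=1, W=3) weight 1/600
  (Z=0, U=0, X=2, Y=1, V=1, W=3) weight 1/600
  (Z=0, U=0, X=2, Y=2, V=1, W=3) weight 1/200
  (Z=0, U=0, X=3, Y=0, V=1, W=3) weight 1/600
  (Z=0, U=0, X=3, Y=1, V=1, W=3) weight 1/600
  (Z=0, U=0, X=3, Y=2, V=1, W=3) weight 1/200
  (Z=0, U=1, X=2, Y=0, V=0, W=2) weight 1/300
  (Z=0, U=1, X=2, Y=1, V=0, W=2) weight 1/300
  … 4 more
Group by W:
  weight(W=2) = 1/30
  weight(W=3) = 1/60
Total weight = 1/30 + 1/60 = 1/20
P(W=2 | obs) = 1/30 / 1/20 = 2/3
P(W=3 | obs) = 1/60 / 1/20 = 1/3

P(W = 3 | obs) = 1/3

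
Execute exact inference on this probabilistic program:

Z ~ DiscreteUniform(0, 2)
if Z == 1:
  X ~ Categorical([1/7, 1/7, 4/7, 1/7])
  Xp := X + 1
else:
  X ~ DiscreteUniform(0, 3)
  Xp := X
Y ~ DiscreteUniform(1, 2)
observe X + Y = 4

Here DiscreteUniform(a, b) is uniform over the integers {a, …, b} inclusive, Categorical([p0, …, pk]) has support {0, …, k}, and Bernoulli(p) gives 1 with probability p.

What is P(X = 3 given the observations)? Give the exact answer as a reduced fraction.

Enumerate traces; 6 have nonzero weight after conditioning:
  (Z=0, X=2, Y=2) weight 1/24
  (Z=0, X=3, Y=1) weight 1/24
  (Z=1, X=2, Y=2) weight 2/21
  (Z=1, X=3, Y=1) weight 1/42
  (Z=2, X=2, Y=2) weight 1/24
  (Z=2, X=3, Y=1) weight 1/24
Group by X:
  weight(X=2) = 5/28
  weight(X=3) = 3/28
Total weight = 5/28 + 3/28 = 2/7
P(X=2 | obs) = 5/28 / 2/7 = 5/8
P(X=3 | obs) = 3/28 / 2/7 = 3/8

P(X = 3 | obs) = 3/8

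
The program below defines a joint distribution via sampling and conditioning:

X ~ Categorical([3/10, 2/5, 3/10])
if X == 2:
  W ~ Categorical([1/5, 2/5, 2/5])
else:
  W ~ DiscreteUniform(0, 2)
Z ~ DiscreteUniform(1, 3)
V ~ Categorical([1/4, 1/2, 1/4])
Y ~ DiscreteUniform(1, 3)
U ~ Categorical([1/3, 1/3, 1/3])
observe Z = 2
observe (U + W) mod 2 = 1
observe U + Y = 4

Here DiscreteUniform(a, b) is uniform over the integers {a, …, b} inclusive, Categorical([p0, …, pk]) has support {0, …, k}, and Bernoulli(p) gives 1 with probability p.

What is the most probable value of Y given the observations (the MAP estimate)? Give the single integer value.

argmax_v P(Y = v | obs) = 3

Enumerate traces; 27 have nonzero weight after conditioning:
  (X=0, W=0, Z=2, V=0, Y=3, U=1) weight 1/1080
  (X=0, W=0, Z=2, V=1, Y=3, U=1) weight 1/540
  (X=0, W=0, Z=2, V=2, Y=3, U=1) weight 1/1080
  (X=0, W=1, Z=2, V=0, Y=2, U=2) weight 1/1080
  (X=0, W=1, Z=2, V=1, Y=2, U=2) weight 1/540
  (X=0, W=1, Z=2, V=2, Y=2, U=2) weight 1/1080
  (X=0, W=2, Z=2, V=0, Y=3, U=1) weight 1/1080
  (X=0, W=2, Z=2, V=1, Y=3, U=1) weight 1/540
  … 19 more
Group by Y:
  weight(Y=2) = 53/4050
  weight(Y=3) = 97/4050
Total weight = 53/4050 + 97/4050 = 1/27
P(Y=2 | obs) = 53/4050 / 1/27 = 53/150
P(Y=3 | obs) = 97/4050 / 1/27 = 97/150
argmax = 3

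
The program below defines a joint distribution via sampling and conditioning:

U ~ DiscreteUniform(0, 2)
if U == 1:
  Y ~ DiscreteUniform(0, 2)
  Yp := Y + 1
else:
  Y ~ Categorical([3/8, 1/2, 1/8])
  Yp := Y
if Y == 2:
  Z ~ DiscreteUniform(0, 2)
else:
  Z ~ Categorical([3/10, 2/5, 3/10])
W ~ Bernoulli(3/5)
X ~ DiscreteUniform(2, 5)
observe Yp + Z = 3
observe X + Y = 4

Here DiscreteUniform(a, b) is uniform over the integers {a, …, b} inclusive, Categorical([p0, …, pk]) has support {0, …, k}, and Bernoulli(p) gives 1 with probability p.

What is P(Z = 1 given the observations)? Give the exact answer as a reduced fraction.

Enumerate traces; 14 have nonzero weight after conditioning:
  (U=0, Y=1, Z=2, W=0, X=3) weight 1/200
  (U=0, Y=1, Z=2, W=1, X=3) weight 3/400
  (U=0, Y=2, Z=1, W=0, X=2) weight 1/720
  (U=0, Y=2, Z=1, W=1, X=2) weight 1/480
  (U=1, Y=0, Z=2, W=0, X=4) weight 1/300
  (U=1, Y=0, Z=2, W=1, X=4) weight 1/200
  (U=1, Y=1, Z=1, W=0, X=3) weight 1/225
  (U=1, Y=1, Z=1, W=1, X=3) weight 1/150
  (U=1, Y=2, Z=0, W=0, X=2) weight 1/270
  … 5 more
Group by Z:
  weight(Z=0) = 1/108
  weight(Z=1) = 13/720
  weight(Z=2) = 1/30
Total weight = 1/108 + 13/720 + 1/30 = 131/2160
P(Z=0 | obs) = 1/108 / 131/2160 = 20/131
P(Z=1 | obs) = 13/720 / 131/2160 = 39/131
P(Z=2 | obs) = 1/30 / 131/2160 = 72/131

P(Z = 1 | obs) = 39/131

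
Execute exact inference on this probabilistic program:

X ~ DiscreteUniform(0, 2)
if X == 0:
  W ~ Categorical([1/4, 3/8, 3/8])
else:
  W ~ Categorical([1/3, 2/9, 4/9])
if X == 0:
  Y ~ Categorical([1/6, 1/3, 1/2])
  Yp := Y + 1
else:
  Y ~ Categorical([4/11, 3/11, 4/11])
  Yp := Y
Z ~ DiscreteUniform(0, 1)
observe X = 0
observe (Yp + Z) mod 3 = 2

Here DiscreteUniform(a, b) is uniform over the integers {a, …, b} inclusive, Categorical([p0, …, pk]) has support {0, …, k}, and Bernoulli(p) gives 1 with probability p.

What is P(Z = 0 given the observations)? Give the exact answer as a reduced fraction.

P(Z = 0 | obs) = 2/3

Enumerate traces; 6 have nonzero weight after conditioning:
  (X=0, W=0, Y=0, Z=1) weight 1/144
  (X=0, W=0, Y=1, Z=0) weight 1/72
  (X=0, W=1, Y=0, Z=1) weight 1/96
  (X=0, W=1, Y=1, Z=0) weight 1/48
  (X=0, W=2, Y=0, Z=1) weight 1/96
  (X=0, W=2, Y=1, Z=0) weight 1/48
Group by Z:
  weight(Z=0) = 1/18
  weight(Z=1) = 1/36
Total weight = 1/18 + 1/36 = 1/12
P(Z=0 | obs) = 1/18 / 1/12 = 2/3
P(Z=1 | obs) = 1/36 / 1/12 = 1/3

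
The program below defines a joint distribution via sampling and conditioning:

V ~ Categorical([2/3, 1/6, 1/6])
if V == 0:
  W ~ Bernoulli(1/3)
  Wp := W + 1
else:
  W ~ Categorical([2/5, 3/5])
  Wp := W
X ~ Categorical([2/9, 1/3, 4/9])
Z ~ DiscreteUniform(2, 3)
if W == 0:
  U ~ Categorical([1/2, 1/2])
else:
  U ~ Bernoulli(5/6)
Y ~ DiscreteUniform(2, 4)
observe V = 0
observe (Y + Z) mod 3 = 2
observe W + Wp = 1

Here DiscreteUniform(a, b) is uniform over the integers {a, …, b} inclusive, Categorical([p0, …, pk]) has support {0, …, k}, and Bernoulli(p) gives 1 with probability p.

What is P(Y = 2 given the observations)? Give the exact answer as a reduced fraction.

Enumerate traces; 12 have nonzero weight after conditioning:
  (V=0, W=0, X=0, Z=2, U=0, Y=3) weight 2/243
  (V=0, W=0, X=0, Z=2, U=1, Y=3) weight 2/243
  (V=0, W=0, X=0, Z=3, U=0, Y=2) weight 2/243
  (V=0, W=0, X=0, Z=3, U=1, Y=2) weight 2/243
  (V=0, W=0, X=1, Z=2, U=0, Y=3) weight 1/81
  (V=0, W=0, X=1, Z=2, U=1, Y=3) weight 1/81
  (V=0, W=0, X=1, Z=3, U=0, Y=2) weight 1/81
  (V=0, W=0, X=1, Z=3, U=1, Y=2) weight 1/81
  … 4 more
Group by Y:
  weight(Y=2) = 2/27
  weight(Y=3) = 2/27
Total weight = 2/27 + 2/27 = 4/27
P(Y=2 | obs) = 2/27 / 4/27 = 1/2
P(Y=3 | obs) = 2/27 / 4/27 = 1/2

P(Y = 2 | obs) = 1/2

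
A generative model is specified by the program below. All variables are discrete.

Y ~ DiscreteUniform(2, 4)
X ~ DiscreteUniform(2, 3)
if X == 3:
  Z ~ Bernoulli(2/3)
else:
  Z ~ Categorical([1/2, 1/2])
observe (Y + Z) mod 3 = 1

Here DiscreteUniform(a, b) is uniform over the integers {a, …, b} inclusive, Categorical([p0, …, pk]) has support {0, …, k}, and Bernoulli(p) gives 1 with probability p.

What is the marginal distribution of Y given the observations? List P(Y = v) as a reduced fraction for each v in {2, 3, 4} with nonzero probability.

P(Y=3) = 7/12, P(Y=4) = 5/12

Enumerate traces; 4 have nonzero weight after conditioning:
  (Y=3, X=2, Z=1) weight 1/12
  (Y=3, X=3, Z=1) weight 1/9
  (Y=4, X=2, Z=0) weight 1/12
  (Y=4, X=3, Z=0) weight 1/18
Group by Y:
  weight(Y=3) = 7/36
  weight(Y=4) = 5/36
Total weight = 7/36 + 5/36 = 1/3
P(Y=3 | obs) = 7/36 / 1/3 = 7/12
P(Y=4 | obs) = 5/36 / 1/3 = 5/12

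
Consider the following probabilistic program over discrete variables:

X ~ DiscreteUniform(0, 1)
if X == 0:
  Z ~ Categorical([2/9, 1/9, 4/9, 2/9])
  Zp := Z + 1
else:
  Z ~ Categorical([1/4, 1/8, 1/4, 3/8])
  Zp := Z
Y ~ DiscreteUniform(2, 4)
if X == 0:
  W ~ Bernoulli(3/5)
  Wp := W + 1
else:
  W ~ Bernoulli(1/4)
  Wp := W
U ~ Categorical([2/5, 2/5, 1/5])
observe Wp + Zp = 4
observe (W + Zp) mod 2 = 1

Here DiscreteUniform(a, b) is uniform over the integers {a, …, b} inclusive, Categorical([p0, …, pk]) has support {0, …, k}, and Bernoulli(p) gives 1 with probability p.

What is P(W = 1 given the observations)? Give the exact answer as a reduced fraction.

P(W = 1 | obs) = 3/11

Enumerate traces; 18 have nonzero weight after conditioning:
  (X=0, Z=1, Y=2, W=1, U=0) weight 1/225
  (X=0, Z=1, Y=2, W=1, U=1) weight 1/225
  (X=0, Z=1, Y=2, W=1, U=2) weight 1/450
  (X=0, Z=1, Y=3, W=1, U=0) weight 1/225
  (X=0, Z=1, Y=3, W=1, U=1) weight 1/225
  (X=0, Z=1, Y=3, W=1, U=2) weight 1/450
  (X=0, Z=1, Y=4, W=1, U=0) weight 1/225
  (X=0, Z=1, Y=4, W=1, U=1) weight 1/225
  (X=0, Z=2, Y=2, W=0, U=0) weight 8/675
  … 9 more
Group by W:
  weight(W=0) = 4/45
  weight(W=1) = 1/30
Total weight = 4/45 + 1/30 = 11/90
P(W=0 | obs) = 4/45 / 11/90 = 8/11
P(W=1 | obs) = 1/30 / 11/90 = 3/11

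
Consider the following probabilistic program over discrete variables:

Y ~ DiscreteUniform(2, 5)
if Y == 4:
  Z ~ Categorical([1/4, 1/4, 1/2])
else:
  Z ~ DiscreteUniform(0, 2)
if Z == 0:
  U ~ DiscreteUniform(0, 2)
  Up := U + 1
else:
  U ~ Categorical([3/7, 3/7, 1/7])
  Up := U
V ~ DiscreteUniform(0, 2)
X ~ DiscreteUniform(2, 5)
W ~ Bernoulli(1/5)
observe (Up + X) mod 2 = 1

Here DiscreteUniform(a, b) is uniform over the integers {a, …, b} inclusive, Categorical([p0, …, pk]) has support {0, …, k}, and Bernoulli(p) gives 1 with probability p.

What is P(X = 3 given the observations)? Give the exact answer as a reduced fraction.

P(X = 3 | obs) = 167/672

Enumerate traces; 432 have nonzero weight after conditioning:
  (Y=2, Z=0, U=0, V=0, X=2, W=0) weight 1/540
  (Y=2, Z=0, U=0, V=0, X=2, W=1) weight 1/2160
  (Y=2, Z=0, U=0, V=0, X=4, W=0) weight 1/540
  (Y=2, Z=0, U=0, V=0, X=4, W=1) weight 1/2160
  (Y=2, Z=0, U=0, V=1, X=2, W=0) weight 1/540
  (Y=2, Z=0, U=0, V=1, X=2, W=1) weight 1/2160
  (Y=2, Z=0, U=0, V=1, X=4, W=0) weight 1/540
  (Y=2, Z=0, U=0, V=1, X=4, W=1) weight 1/2160
  (Y=2, Z=0, U=1, V=0, X=3, W=0) weight 1/540
  (Y=2, Z=0, U=1, V=0, X=5, W=0) weight 1/540
  … 422 more
Group by X:
  weight(X=2) = 169/1344
  weight(X=3) = 167/1344
  weight(X=4) = 169/1344
  weight(X=5) = 167/1344
Total weight = 169/1344 + 167/1344 + 169/1344 + 167/1344 = 1/2
P(X=2 | obs) = 169/1344 / 1/2 = 169/672
P(X=3 | obs) = 167/1344 / 1/2 = 167/672
P(X=4 | obs) = 169/1344 / 1/2 = 169/672
P(X=5 | obs) = 167/1344 / 1/2 = 167/672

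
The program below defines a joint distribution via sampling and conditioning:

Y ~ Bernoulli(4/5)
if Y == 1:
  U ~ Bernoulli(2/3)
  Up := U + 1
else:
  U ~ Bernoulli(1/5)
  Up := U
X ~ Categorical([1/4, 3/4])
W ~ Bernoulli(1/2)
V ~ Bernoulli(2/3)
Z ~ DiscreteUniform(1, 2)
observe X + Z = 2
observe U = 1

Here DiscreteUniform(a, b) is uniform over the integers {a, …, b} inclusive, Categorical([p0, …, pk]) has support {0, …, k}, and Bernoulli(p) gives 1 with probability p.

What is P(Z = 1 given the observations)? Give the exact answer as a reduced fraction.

P(Z = 1 | obs) = 3/4

Enumerate traces; 16 have nonzero weight after conditioning:
  (Y=0, U=1, X=0, W=0, V=0, Z=2) weight 1/1200
  (Y=0, U=1, X=0, W=0, V=1, Z=2) weight 1/600
  (Y=0, U=1, X=0, W=1, V=0, Z=2) weight 1/1200
  (Y=0, U=1, X=0, W=1, V=1, Z=2) weight 1/600
  (Y=0, U=1, X=1, W=0, V=0, Z=1) weight 1/400
  (Y=0, U=1, X=1, W=0, V=1, Z=1) weight 1/200
  (Y=0, U=1, X=1, W=1, V=0, Z=1) weight 1/400
  (Y=0, U=1, X=1, W=1, V=1, Z=1) weight 1/200
  … 8 more
Group by Z:
  weight(Z=1) = 43/200
  weight(Z=2) = 43/600
Total weight = 43/200 + 43/600 = 43/150
P(Z=1 | obs) = 43/200 / 43/150 = 3/4
P(Z=2 | obs) = 43/600 / 43/150 = 1/4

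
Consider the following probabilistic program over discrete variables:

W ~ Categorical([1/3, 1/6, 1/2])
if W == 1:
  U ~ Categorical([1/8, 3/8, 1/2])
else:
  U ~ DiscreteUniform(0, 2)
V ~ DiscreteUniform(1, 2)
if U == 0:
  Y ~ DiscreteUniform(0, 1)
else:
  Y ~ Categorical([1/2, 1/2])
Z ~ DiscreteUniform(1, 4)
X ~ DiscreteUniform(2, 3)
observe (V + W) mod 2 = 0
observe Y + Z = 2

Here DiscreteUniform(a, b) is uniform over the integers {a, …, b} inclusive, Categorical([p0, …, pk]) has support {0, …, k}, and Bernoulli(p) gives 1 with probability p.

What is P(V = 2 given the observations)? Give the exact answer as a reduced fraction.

Enumerate traces; 36 have nonzero weight after conditioning:
  (W=0, U=0, V=2, Y=0, Z=2, X=2) weight 1/288
  (W=0, U=0, V=2, Y=0, Z=2, X=3) weight 1/288
  (W=0, U=0, V=2, Y=1, Z=1, X=2) weight 1/288
  (W=0, U=0, V=2, Y=1, Z=1, X=3) weight 1/288
  (W=0, U=1, V=2, Y=0, Z=2, X=2) weight 1/288
  (W=0, U=1, V=2, Y=0, Z=2, X=3) weight 1/288
  (W=0, U=1, V=2, Y=1, Z=1, X=2) weight 1/288
  (W=0, U=1, V=2, Y=1, Z=1, X=3) weight 1/288
  (W=1, U=0, V=1, Y=0, Z=2, X=2) weight 1/1536
  … 27 more
Group by V:
  weight(V=1) = 1/48
  weight(V=2) = 5/48
Total weight = 1/48 + 5/48 = 1/8
P(V=1 | obs) = 1/48 / 1/8 = 1/6
P(V=2 | obs) = 5/48 / 1/8 = 5/6

P(V = 2 | obs) = 5/6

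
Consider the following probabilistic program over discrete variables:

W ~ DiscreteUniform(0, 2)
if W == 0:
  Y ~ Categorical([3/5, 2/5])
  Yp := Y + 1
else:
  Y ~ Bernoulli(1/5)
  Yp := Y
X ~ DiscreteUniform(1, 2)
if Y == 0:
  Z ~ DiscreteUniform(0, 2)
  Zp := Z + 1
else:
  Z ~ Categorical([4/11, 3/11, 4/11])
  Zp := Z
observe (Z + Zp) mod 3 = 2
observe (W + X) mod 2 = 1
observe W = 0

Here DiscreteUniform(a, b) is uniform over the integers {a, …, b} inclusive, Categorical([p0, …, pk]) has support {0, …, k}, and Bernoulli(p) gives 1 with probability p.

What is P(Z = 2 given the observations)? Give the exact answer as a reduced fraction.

Enumerate traces; 2 have nonzero weight after conditioning:
  (W=0, Y=0, X=1, Z=2) weight 1/30
  (W=0, Y=1, X=1, Z=1) weight 1/55
Group by Z:
  weight(Z=1) = 1/55
  weight(Z=2) = 1/30
Total weight = 1/55 + 1/30 = 17/330
P(Z=1 | obs) = 1/55 / 17/330 = 6/17
P(Z=2 | obs) = 1/30 / 17/330 = 11/17

P(Z = 2 | obs) = 11/17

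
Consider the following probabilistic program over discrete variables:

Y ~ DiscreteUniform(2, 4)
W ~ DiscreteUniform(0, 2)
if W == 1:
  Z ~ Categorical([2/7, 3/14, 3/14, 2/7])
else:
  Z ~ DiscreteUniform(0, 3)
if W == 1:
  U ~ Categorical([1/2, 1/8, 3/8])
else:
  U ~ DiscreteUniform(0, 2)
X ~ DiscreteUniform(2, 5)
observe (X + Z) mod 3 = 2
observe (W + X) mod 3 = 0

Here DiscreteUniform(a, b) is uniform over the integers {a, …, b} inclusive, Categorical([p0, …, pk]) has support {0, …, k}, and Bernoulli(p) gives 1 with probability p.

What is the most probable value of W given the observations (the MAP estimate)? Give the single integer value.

Enumerate traces; 54 have nonzero weight after conditioning:
  (Y=2, W=0, Z=2, U=0, X=3) weight 1/432
  (Y=2, W=0, Z=2, U=1, X=3) weight 1/432
  (Y=2, W=0, Z=2, U=2, X=3) weight 1/432
  (Y=2, W=1, Z=0, U=0, X=2) weight 1/252
  (Y=2, W=1, Z=0, U=0, X=5) weight 1/252
  (Y=2, W=1, Z=0, U=1, X=2) weight 1/1008
  (Y=2, W=1, Z=0, U=1, X=5) weight 1/1008
  (Y=2, W=1, Z=0, U=2, X=2) weight 1/336
  (Y=2, W=2, Z=1, U=0, X=4) weight 1/432
  … 45 more
Group by W:
  weight(W=0) = 1/48
  weight(W=1) = 2/21
  weight(W=2) = 1/48
Total weight = 1/48 + 2/21 + 1/48 = 23/168
P(W=0 | obs) = 1/48 / 23/168 = 7/46
P(W=1 | obs) = 2/21 / 23/168 = 16/23
P(W=2 | obs) = 1/48 / 23/168 = 7/46
argmax = 1

argmax_v P(W = v | obs) = 1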